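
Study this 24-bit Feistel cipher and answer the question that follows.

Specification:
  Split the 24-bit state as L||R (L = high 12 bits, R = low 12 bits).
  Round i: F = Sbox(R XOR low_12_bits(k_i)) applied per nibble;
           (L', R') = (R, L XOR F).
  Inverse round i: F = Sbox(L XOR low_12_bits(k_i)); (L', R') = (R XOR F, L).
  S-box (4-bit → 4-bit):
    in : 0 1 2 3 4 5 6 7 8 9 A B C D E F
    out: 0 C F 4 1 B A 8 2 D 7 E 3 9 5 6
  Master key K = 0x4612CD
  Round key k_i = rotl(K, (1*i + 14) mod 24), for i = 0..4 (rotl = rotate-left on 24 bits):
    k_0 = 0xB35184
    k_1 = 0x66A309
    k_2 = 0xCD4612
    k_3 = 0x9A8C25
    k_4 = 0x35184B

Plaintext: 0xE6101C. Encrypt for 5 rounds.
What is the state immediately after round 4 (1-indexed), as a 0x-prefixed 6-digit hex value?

0x5EE1C5

s_0 = plaintext = 0xE6101C
s_1 = Round(s_0, k_0) = 0x01C2B3
s_2 = Round(s_1, k_1) = 0x2B3CFB
s_3 = Round(s_2, k_2) = 0xCFB5EE
s_4 = Round(s_3, k_3) = 0x5EE1C5
s_5 = Round(s_4, k_4) = 0x1C58CB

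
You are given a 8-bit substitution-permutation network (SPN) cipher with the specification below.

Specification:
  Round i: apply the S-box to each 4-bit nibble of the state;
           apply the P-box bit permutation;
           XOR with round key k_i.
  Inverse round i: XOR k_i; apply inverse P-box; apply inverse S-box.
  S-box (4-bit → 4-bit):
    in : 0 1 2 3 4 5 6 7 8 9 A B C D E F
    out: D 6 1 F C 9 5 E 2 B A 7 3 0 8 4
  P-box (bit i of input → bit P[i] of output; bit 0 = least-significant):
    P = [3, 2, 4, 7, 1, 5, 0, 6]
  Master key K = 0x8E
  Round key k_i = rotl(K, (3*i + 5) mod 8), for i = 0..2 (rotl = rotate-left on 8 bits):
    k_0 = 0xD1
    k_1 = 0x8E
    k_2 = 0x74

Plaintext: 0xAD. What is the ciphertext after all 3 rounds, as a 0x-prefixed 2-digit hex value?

s_0 = plaintext = 0xAD
s_1 = Round(s_0, k_0) = 0xB1
s_2 = Round(s_1, k_1) = 0xB9
s_3 = Round(s_2, k_2) = 0xDB

0xDB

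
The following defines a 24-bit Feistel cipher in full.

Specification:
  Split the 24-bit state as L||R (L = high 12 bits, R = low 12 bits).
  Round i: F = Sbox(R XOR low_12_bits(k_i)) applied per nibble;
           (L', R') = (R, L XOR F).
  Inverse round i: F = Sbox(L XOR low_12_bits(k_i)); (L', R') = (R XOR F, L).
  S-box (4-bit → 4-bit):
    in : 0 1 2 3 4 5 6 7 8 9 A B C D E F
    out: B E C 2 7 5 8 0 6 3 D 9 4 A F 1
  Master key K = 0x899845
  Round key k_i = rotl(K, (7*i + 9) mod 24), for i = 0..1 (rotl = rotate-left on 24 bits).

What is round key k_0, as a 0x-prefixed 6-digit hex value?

K = 0x899845
k_0 = rotl(K, (7*0+9) mod 24) = rotl(K, 9) = 0x308B13

0x308B13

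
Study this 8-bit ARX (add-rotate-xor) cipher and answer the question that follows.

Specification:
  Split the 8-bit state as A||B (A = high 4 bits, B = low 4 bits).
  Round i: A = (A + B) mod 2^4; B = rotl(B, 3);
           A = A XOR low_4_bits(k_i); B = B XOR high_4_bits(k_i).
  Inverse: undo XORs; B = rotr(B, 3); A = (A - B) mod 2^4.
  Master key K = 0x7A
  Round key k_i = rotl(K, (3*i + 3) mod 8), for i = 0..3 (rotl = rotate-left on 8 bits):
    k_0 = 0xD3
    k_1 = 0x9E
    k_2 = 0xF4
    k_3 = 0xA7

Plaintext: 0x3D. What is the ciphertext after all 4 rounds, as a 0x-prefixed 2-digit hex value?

s_0 = plaintext = 0x3D
s_1 = Round(s_0, k_0) = 0x33
s_2 = Round(s_1, k_1) = 0x80
s_3 = Round(s_2, k_2) = 0xCF
s_4 = Round(s_3, k_3) = 0xC5

0xC5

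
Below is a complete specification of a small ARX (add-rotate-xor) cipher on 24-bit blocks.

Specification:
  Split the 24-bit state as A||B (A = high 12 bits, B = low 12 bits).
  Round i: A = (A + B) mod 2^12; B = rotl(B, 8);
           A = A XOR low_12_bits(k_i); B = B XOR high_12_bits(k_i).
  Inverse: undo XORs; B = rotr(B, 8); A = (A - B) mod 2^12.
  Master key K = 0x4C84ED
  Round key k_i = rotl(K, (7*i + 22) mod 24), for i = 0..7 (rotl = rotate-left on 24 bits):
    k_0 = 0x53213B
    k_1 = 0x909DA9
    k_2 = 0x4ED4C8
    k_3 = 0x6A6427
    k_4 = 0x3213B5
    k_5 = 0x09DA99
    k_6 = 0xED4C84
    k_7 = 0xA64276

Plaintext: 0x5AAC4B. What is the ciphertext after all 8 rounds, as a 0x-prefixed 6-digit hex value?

0xD58320

s_0 = plaintext = 0x5AAC4B
s_1 = Round(s_0, k_0) = 0x0CEEF6
s_2 = Round(s_1, k_1) = 0x26DFE6
s_3 = Round(s_2, k_2) = 0x69B213
s_4 = Round(s_3, k_3) = 0xC89587
s_5 = Round(s_4, k_4) = 0x1A5479
s_6 = Round(s_5, k_5) = 0xC879DA
s_7 = Round(s_6, k_6) = 0xAE5449
s_8 = Round(s_7, k_7) = 0xD58320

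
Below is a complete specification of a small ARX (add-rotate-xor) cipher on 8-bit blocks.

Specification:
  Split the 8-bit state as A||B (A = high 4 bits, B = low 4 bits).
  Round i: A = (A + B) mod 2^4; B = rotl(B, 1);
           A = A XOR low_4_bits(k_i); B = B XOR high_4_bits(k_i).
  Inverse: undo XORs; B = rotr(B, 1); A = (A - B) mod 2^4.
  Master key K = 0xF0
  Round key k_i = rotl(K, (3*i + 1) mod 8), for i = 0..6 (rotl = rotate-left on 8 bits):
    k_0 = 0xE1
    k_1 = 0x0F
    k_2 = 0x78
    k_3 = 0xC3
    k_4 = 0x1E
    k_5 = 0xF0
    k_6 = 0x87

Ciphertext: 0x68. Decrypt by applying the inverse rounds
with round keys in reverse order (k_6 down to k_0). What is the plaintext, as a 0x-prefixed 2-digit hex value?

0x62

s_0 = ciphertext = 0x68
s_1 = InvRound(s_0, k_6) = 0x10
s_2 = InvRound(s_1, k_5) = 0x2F
s_3 = InvRound(s_2, k_4) = 0x57
s_4 = InvRound(s_3, k_3) = 0x9D
s_5 = InvRound(s_4, k_2) = 0xC5
s_6 = InvRound(s_5, k_1) = 0x9A
s_7 = InvRound(s_6, k_0) = 0x62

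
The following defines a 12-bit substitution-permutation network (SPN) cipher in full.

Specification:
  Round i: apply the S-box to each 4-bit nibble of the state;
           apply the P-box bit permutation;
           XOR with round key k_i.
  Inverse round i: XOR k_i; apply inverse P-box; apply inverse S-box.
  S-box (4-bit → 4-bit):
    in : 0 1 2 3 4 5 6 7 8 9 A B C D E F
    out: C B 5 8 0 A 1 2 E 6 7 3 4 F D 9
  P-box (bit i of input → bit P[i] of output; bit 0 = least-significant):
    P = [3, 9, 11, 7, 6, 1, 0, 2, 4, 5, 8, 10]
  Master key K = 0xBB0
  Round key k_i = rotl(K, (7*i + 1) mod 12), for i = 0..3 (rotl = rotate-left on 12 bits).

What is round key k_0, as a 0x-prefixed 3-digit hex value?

K = 0xBB0
k_0 = rotl(K, (7*0+1) mod 12) = rotl(K, 1) = 0x761

0x761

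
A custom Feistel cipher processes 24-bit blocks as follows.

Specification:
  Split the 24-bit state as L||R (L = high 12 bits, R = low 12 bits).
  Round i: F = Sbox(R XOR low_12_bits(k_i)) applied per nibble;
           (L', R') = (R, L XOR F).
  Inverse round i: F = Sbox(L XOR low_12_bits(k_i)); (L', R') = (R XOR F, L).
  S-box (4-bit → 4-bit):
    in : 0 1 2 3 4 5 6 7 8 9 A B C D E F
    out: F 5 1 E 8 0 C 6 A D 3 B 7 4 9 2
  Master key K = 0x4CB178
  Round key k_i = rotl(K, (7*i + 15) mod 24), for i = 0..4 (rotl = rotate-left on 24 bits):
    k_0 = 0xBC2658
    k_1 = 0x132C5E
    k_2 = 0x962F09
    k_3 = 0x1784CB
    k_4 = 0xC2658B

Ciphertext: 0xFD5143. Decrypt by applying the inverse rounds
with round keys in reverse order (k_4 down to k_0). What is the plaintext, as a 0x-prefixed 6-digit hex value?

0xFA7E1D

s_0 = ciphertext = 0xFD5143
s_1 = InvRound(s_0, k_4) = 0x24AFD5
s_2 = InvRound(s_1, k_3) = 0x37024A
s_3 = InvRound(s_2, k_2) = 0x527370
s_4 = InvRound(s_3, k_1) = 0xE1D527
s_5 = InvRound(s_4, k_0) = 0xFA7E1D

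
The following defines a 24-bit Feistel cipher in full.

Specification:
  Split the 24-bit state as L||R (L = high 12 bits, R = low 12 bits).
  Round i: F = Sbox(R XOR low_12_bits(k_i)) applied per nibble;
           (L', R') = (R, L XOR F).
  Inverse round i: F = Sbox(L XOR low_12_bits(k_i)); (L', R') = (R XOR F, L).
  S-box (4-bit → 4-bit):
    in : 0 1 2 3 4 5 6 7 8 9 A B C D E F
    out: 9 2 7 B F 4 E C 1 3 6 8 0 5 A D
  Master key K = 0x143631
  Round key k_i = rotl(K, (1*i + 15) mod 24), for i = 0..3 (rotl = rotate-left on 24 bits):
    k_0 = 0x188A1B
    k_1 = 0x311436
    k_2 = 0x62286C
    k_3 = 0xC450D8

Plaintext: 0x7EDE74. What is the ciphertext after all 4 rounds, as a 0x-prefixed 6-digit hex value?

0x66E044

s_0 = plaintext = 0x7EDE74
s_1 = Round(s_0, k_0) = 0xE74800
s_2 = Round(s_1, k_1) = 0x800ECA
s_3 = Round(s_2, k_2) = 0xECA66E
s_4 = Round(s_3, k_3) = 0x66E044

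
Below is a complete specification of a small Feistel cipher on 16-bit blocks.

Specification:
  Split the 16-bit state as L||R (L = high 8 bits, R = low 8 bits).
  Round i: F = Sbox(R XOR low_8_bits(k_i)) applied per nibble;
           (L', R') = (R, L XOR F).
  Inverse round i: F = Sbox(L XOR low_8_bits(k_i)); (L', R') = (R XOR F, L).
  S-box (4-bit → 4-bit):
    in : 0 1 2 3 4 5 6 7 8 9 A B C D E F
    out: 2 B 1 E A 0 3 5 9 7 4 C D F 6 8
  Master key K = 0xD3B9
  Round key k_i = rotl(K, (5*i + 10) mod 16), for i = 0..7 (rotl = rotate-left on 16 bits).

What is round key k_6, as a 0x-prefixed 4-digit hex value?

K = 0xD3B9
k_0 = rotl(K, (5*0+10) mod 16) = rotl(K, 10) = 0xE74E
k_1 = rotl(K, (5*1+10) mod 16) = rotl(K, 15) = 0xE9DC
k_2 = rotl(K, (5*2+10) mod 16) = rotl(K, 4) = 0x3B9D
k_3 = rotl(K, (5*3+10) mod 16) = rotl(K, 9) = 0x73A7
k_4 = rotl(K, (5*4+10) mod 16) = rotl(K, 14) = 0x74EE
k_5 = rotl(K, (5*5+10) mod 16) = rotl(K, 3) = 0x9DCE
k_6 = rotl(K, (5*6+10) mod 16) = rotl(K, 8) = 0xB9D3

0xB9D3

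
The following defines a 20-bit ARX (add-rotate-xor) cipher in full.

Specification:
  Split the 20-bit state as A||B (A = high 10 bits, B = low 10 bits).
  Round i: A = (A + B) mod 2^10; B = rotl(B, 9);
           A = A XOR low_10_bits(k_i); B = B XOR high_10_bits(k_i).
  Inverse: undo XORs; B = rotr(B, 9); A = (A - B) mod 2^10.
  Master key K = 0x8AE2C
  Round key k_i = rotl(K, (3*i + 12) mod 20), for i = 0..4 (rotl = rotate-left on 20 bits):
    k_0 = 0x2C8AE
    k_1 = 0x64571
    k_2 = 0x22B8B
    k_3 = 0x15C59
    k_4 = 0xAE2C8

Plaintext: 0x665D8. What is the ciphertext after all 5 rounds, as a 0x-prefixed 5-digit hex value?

0x71186

s_0 = plaintext = 0x665D8
s_1 = Round(s_0, k_0) = 0xF7C5E
s_2 = Round(s_1, k_1) = 0x531BE
s_3 = Round(s_2, k_2) = 0x20455
s_4 = Round(s_3, k_3) = 0x23E7D
s_5 = Round(s_4, k_4) = 0x71186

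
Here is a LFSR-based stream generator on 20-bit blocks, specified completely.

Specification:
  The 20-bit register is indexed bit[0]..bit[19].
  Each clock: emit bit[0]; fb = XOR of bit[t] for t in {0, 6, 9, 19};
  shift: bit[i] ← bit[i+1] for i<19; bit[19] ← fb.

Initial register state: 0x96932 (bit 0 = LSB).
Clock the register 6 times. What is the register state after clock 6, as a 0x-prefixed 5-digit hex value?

reg_0 = 0x96932
clock 1: out=0, reg = 0xCB499
clock 2: out=1, reg = 0x65A4C
clock 3: out=0, reg = 0x32D26
clock 4: out=0, reg = 0x19693
clock 5: out=1, reg = 0x0CB49
clock 6: out=1, reg = 0x865A4

0x865A4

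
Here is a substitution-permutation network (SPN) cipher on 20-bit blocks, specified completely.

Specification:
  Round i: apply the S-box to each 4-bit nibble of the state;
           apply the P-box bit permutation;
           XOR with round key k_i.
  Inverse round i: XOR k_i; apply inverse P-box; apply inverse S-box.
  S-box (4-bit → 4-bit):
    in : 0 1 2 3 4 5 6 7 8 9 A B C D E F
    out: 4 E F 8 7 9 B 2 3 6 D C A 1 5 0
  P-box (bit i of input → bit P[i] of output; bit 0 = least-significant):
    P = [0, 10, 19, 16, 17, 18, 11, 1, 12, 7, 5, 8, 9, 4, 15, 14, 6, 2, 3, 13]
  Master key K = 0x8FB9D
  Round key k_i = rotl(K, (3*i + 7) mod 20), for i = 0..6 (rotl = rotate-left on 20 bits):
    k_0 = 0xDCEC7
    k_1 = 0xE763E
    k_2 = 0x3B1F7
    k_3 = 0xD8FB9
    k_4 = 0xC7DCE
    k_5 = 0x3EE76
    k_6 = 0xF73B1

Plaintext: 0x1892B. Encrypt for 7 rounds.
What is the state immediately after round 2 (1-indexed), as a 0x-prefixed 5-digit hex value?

0x2C0D2

s_0 = plaintext = 0x1892B
s_1 = Round(s_0, k_0) = 0x2E479
s_2 = Round(s_1, k_1) = 0x2C0D2
s_3 = Round(s_2, k_2) = 0x8D58A
s_4 = Round(s_3, k_3) = 0x29CFC
s_5 = Round(s_4, k_4) = 0xDD812
s_6 = Round(s_5, k_5) = 0xEF0B5
s_7 = Round(s_6, k_6) = 0xE7BDA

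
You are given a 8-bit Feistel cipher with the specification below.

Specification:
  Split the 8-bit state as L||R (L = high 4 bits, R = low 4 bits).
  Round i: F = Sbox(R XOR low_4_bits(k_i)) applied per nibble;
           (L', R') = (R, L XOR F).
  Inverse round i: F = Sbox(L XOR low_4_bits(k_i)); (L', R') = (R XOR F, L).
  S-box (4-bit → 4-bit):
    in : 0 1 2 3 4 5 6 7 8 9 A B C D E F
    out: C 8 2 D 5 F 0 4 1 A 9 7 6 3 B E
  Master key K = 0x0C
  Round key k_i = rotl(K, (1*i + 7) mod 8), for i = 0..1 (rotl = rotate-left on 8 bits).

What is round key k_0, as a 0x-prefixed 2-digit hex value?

K = 0x0C
k_0 = rotl(K, (1*0+7) mod 8) = rotl(K, 7) = 0x06

0x06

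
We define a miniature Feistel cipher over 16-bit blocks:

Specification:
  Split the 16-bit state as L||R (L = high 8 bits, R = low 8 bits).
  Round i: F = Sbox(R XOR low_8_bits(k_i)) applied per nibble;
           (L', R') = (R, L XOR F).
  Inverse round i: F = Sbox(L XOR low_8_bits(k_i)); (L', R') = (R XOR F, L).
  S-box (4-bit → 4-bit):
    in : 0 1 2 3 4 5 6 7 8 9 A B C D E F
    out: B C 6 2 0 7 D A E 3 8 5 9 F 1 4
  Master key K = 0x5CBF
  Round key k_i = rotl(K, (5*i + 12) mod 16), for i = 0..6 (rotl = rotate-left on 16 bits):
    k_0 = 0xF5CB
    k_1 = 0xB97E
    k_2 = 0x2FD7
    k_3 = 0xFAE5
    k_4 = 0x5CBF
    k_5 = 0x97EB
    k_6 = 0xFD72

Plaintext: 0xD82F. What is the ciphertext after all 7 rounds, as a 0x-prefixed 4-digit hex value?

0x78F0

s_0 = plaintext = 0xD82F
s_1 = Round(s_0, k_0) = 0x2FC8
s_2 = Round(s_1, k_1) = 0xC872
s_3 = Round(s_2, k_2) = 0x724F
s_4 = Round(s_3, k_3) = 0x4FFA
s_5 = Round(s_4, k_4) = 0xFA48
s_6 = Round(s_5, k_5) = 0x4878
s_7 = Round(s_6, k_6) = 0x78F0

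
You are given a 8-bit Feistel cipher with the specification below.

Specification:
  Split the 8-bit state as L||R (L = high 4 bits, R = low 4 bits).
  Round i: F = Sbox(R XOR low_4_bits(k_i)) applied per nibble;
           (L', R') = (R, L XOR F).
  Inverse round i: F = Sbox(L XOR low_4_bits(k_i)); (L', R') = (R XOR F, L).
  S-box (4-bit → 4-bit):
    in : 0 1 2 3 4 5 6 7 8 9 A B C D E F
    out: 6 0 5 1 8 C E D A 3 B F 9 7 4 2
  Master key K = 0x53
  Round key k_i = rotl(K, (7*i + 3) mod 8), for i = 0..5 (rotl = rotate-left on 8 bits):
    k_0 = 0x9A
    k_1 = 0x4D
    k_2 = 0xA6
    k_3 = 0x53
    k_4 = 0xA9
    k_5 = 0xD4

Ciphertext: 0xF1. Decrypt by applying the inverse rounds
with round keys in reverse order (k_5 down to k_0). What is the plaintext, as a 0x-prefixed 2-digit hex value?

s_0 = ciphertext = 0xF1
s_1 = InvRound(s_0, k_5) = 0xEF
s_2 = InvRound(s_1, k_4) = 0x2E
s_3 = InvRound(s_2, k_3) = 0xE2
s_4 = InvRound(s_3, k_2) = 0x8E
s_5 = InvRound(s_4, k_1) = 0x28
s_6 = InvRound(s_5, k_0) = 0x22

0x22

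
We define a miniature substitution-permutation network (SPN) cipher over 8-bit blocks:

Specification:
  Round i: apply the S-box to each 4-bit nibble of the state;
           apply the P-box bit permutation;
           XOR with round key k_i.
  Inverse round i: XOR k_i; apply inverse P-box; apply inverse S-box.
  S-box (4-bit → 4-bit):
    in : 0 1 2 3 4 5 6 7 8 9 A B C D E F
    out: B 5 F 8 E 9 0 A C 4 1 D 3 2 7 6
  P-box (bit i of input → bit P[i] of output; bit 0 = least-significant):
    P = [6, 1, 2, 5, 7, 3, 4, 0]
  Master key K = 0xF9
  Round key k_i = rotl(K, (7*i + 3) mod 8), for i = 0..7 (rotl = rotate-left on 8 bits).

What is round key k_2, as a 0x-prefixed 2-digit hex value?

0xF3

K = 0xF9
k_0 = rotl(K, (7*0+3) mod 8) = rotl(K, 3) = 0xCF
k_1 = rotl(K, (7*1+3) mod 8) = rotl(K, 2) = 0xE7
k_2 = rotl(K, (7*2+3) mod 8) = rotl(K, 1) = 0xF3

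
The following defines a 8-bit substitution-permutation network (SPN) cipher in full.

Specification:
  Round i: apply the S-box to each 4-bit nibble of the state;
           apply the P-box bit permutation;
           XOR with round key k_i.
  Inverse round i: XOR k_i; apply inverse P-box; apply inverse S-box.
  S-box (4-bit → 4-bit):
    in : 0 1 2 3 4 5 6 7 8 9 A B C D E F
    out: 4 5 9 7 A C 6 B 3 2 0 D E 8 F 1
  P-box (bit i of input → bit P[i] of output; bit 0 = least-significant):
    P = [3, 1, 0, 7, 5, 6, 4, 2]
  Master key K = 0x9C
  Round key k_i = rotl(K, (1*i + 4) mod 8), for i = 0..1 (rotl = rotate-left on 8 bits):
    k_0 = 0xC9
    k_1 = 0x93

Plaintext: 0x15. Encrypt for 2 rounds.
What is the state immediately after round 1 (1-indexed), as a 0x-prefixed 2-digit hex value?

s_0 = plaintext = 0x15
s_1 = Round(s_0, k_0) = 0x78
s_2 = Round(s_1, k_1) = 0xFD

0x78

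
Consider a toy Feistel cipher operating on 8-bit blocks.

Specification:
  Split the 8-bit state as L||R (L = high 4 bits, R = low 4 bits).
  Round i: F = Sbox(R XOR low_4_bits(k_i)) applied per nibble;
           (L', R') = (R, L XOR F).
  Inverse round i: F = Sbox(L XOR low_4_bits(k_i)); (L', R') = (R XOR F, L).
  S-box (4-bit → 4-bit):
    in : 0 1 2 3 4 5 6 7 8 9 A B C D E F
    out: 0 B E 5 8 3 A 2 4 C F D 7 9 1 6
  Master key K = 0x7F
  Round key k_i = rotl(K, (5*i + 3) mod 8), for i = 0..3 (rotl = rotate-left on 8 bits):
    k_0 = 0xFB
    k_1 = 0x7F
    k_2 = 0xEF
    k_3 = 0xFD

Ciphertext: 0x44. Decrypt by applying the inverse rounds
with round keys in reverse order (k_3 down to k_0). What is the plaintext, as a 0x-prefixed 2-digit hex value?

s_0 = ciphertext = 0x44
s_1 = InvRound(s_0, k_3) = 0x84
s_2 = InvRound(s_1, k_2) = 0x68
s_3 = InvRound(s_2, k_1) = 0x46
s_4 = InvRound(s_3, k_0) = 0x04

0x04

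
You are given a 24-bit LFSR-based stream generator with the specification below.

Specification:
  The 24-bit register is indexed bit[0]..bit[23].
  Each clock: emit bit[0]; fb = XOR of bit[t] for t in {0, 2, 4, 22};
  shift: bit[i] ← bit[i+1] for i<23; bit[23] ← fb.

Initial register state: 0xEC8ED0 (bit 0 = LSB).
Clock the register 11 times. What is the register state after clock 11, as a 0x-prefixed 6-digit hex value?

0x705D91

reg_0 = 0xEC8ED0
clock 1: out=0, reg = 0x764768
clock 2: out=0, reg = 0xBB23B4
clock 3: out=0, reg = 0x5D91DA
clock 4: out=0, reg = 0x2EC8ED
clock 5: out=1, reg = 0x176476
clock 6: out=0, reg = 0x0BB23B
clock 7: out=1, reg = 0x05D91D
clock 8: out=1, reg = 0x82EC8E
clock 9: out=0, reg = 0xC17647
clock 10: out=1, reg = 0xE0BB23
clock 11: out=1, reg = 0x705D91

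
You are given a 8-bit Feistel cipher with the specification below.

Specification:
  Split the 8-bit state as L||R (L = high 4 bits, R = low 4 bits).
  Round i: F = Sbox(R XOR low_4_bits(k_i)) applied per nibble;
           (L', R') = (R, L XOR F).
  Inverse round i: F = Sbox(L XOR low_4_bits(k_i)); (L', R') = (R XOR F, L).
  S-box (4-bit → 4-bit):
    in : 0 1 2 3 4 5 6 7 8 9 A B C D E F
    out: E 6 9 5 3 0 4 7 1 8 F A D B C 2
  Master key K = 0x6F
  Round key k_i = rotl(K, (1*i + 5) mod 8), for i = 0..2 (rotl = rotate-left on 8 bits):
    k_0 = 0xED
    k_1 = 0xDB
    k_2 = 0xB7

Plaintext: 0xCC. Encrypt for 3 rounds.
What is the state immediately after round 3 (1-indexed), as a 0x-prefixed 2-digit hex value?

s_0 = plaintext = 0xCC
s_1 = Round(s_0, k_0) = 0xCA
s_2 = Round(s_1, k_1) = 0xAA
s_3 = Round(s_2, k_2) = 0xA1

0xA1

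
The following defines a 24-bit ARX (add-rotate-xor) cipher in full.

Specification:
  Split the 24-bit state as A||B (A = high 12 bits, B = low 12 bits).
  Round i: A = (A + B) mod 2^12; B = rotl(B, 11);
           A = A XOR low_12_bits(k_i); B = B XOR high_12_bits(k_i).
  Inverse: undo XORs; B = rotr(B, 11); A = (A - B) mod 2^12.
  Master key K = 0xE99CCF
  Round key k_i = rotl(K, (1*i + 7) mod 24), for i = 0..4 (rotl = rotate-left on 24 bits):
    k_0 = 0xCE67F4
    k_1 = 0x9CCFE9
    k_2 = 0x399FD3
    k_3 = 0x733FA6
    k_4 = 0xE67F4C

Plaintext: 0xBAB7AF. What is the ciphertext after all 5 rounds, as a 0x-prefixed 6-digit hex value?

s_0 = plaintext = 0xBAB7AF
s_1 = Round(s_0, k_0) = 0x4AE731
s_2 = Round(s_1, k_1) = 0x436254
s_3 = Round(s_2, k_2) = 0x9592B3
s_4 = Round(s_3, k_3) = 0x3AAE6A
s_5 = Round(s_4, k_4) = 0xD58952

0xD58952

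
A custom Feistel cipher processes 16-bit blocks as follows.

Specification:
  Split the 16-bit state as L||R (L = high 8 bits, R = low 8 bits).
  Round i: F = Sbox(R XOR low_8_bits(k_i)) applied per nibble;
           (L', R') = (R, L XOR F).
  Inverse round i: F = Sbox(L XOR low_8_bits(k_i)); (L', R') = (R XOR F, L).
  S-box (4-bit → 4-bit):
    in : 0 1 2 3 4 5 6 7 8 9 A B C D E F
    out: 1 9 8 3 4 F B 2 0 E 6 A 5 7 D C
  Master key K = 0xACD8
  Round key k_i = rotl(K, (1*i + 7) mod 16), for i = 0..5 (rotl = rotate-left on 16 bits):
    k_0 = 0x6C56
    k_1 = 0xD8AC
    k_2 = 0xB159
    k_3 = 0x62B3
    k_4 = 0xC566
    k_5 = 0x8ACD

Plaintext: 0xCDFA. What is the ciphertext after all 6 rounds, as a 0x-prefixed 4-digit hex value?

s_0 = plaintext = 0xCDFA
s_1 = Round(s_0, k_0) = 0xFAA8
s_2 = Round(s_1, k_1) = 0xA8EE
s_3 = Round(s_2, k_2) = 0xEE0A
s_4 = Round(s_3, k_3) = 0x0A40
s_5 = Round(s_4, k_4) = 0x4081
s_6 = Round(s_5, k_5) = 0x8105

0x8105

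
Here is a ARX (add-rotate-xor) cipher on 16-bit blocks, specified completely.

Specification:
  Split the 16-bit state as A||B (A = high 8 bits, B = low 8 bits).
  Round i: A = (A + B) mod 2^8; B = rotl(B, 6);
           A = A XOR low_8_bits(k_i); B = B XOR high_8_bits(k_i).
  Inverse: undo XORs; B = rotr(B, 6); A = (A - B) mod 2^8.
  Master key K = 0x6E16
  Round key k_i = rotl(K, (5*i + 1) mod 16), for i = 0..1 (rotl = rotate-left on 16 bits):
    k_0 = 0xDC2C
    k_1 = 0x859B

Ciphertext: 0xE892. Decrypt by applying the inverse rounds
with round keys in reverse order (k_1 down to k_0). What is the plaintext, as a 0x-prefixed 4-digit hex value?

s_0 = ciphertext = 0xE892
s_1 = InvRound(s_0, k_1) = 0x175C
s_2 = InvRound(s_1, k_0) = 0x3902

0x3902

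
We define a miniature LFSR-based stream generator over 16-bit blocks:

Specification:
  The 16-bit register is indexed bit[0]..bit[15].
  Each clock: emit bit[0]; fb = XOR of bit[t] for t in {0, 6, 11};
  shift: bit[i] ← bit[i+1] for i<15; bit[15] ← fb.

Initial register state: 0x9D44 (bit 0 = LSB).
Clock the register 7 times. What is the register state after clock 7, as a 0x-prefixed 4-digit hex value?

0xC53A

reg_0 = 0x9D44
clock 1: out=0, reg = 0x4EA2
clock 2: out=0, reg = 0xA751
clock 3: out=1, reg = 0x53A8
clock 4: out=0, reg = 0x29D4
clock 5: out=0, reg = 0x14EA
clock 6: out=0, reg = 0x8A75
clock 7: out=1, reg = 0xC53A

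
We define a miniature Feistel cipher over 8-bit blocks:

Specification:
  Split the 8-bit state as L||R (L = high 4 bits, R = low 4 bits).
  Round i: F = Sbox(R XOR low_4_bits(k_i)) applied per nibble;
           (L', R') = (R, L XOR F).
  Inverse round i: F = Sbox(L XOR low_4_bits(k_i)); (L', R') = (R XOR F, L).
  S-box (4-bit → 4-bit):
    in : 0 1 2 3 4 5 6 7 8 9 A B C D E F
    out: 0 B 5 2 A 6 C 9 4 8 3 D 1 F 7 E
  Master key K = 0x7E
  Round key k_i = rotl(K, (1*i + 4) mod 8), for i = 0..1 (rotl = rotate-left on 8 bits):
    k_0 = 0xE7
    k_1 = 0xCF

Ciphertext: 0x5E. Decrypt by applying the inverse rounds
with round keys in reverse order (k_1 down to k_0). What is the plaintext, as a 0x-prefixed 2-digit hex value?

0x6D

s_0 = ciphertext = 0x5E
s_1 = InvRound(s_0, k_1) = 0xD5
s_2 = InvRound(s_1, k_0) = 0x6D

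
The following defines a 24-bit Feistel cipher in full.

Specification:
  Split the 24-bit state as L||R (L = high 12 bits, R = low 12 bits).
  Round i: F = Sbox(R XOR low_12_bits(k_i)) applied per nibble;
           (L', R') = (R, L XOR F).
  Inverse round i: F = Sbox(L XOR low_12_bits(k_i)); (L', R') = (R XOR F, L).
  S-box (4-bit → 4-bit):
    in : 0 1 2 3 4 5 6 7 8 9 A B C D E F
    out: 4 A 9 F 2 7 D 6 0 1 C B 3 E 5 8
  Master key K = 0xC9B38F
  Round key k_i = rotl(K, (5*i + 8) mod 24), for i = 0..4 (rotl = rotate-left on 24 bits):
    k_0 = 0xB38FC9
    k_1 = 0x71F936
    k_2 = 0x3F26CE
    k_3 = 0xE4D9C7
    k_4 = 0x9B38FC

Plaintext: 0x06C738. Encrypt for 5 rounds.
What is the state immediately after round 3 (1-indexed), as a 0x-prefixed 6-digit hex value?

0x6DC44F

s_0 = plaintext = 0x06C738
s_1 = Round(s_0, k_0) = 0x7380E6
s_2 = Round(s_1, k_1) = 0x0E66DC
s_3 = Round(s_2, k_2) = 0x6DC44F
s_4 = Round(s_3, k_3) = 0x44F8DC
s_5 = Round(s_4, k_4) = 0x8DC0DB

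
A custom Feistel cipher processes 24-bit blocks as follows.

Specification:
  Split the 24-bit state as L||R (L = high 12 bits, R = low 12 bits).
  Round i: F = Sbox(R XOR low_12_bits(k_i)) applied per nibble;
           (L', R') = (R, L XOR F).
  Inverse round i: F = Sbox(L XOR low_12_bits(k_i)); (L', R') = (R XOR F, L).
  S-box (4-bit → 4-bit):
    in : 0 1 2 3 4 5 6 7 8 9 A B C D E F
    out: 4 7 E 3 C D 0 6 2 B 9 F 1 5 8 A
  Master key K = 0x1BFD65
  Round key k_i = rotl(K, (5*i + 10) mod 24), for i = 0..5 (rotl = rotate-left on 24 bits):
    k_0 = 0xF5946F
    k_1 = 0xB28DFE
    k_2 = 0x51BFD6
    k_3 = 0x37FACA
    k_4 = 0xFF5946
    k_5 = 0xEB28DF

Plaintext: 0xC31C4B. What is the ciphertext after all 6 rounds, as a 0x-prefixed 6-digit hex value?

0x499A02

s_0 = plaintext = 0xC31C4B
s_1 = Round(s_0, k_0) = 0xC4BEDD
s_2 = Round(s_1, k_1) = 0xEDDFA8
s_3 = Round(s_2, k_2) = 0xFA8AB5
s_4 = Round(s_3, k_3) = 0xAB5BC2
s_5 = Round(s_4, k_4) = 0xBC2499
s_6 = Round(s_5, k_5) = 0x499A02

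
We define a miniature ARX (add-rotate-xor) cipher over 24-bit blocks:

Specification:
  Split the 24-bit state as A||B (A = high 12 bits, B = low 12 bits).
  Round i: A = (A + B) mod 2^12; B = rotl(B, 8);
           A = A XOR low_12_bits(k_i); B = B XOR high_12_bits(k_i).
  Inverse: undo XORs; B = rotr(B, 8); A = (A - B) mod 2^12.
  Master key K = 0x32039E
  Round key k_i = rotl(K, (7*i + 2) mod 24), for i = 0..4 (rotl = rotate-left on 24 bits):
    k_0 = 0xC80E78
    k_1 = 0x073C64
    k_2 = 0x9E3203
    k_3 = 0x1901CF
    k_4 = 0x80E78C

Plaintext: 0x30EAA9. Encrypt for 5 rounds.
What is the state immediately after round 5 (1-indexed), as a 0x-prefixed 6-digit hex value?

0x2C9C0F

s_0 = plaintext = 0x30EAA9
s_1 = Round(s_0, k_0) = 0x3CF52A
s_2 = Round(s_1, k_1) = 0x49DA21
s_3 = Round(s_2, k_2) = 0xCBD841
s_4 = Round(s_3, k_3) = 0x531014
s_5 = Round(s_4, k_4) = 0x2C9C0F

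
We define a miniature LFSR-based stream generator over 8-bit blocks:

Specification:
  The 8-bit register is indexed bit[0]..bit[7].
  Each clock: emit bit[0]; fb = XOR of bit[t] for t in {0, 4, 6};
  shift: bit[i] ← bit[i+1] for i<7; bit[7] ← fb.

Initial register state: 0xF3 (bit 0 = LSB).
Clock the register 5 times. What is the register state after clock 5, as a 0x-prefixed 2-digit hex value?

reg_0 = 0xF3
clock 1: out=1, reg = 0xF9
clock 2: out=1, reg = 0xFC
clock 3: out=0, reg = 0x7E
clock 4: out=0, reg = 0x3F
clock 5: out=1, reg = 0x1F

0x1F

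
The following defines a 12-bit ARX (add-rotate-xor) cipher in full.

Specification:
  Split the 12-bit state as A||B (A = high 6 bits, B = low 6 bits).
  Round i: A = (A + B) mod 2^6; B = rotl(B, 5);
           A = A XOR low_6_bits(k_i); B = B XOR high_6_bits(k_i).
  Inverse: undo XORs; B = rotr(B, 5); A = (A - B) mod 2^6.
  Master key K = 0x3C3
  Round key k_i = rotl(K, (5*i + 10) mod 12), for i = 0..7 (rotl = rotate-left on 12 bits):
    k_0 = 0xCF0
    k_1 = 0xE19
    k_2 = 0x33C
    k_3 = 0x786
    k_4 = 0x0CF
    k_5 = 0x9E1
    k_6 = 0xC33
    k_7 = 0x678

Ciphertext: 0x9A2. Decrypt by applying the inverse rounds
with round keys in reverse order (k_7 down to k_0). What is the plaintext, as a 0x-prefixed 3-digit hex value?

0xC0A

s_0 = ciphertext = 0x9A2
s_1 = InvRound(s_0, k_7) = 0x9F7
s_2 = InvRound(s_1, k_6) = 0x18E
s_3 = InvRound(s_2, k_5) = 0x513
s_4 = InvRound(s_3, k_4) = 0xEE0
s_5 = InvRound(s_4, k_3) = 0x03D
s_6 = InvRound(s_5, k_2) = 0x663
s_7 = InvRound(s_6, k_1) = 0x2B6
s_8 = InvRound(s_7, k_0) = 0xC0A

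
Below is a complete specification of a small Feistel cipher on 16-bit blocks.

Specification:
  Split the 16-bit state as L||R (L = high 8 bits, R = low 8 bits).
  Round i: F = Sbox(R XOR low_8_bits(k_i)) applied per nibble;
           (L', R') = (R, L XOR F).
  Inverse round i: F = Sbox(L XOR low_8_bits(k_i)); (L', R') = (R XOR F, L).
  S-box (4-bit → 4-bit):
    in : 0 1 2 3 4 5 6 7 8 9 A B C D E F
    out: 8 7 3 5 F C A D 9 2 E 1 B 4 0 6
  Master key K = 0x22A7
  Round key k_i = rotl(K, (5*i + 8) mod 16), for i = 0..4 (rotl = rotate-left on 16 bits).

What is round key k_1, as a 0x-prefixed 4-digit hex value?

0xE454

K = 0x22A7
k_0 = rotl(K, (5*0+8) mod 16) = rotl(K, 8) = 0xA722
k_1 = rotl(K, (5*1+8) mod 16) = rotl(K, 13) = 0xE454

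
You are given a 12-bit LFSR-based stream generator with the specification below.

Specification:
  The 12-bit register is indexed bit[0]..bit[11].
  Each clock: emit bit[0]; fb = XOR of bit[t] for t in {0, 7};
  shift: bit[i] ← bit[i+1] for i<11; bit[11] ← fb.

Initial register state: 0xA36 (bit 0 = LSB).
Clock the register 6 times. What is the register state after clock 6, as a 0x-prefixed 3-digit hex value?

0x8A8

reg_0 = 0xA36
clock 1: out=0, reg = 0x51B
clock 2: out=1, reg = 0xA8D
clock 3: out=1, reg = 0x546
clock 4: out=0, reg = 0x2A3
clock 5: out=1, reg = 0x151
clock 6: out=1, reg = 0x8A8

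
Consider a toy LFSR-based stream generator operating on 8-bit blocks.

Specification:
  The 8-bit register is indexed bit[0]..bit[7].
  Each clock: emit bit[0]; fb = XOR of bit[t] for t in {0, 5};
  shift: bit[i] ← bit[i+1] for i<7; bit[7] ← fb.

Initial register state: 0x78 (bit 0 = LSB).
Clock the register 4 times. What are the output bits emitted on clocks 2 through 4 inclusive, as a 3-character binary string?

001

reg_0 = 0x78
clock 1: out=0, reg = 0xBC
clock 2: out=0, reg = 0xDE
clock 3: out=0, reg = 0x6F
clock 4: out=1, reg = 0x37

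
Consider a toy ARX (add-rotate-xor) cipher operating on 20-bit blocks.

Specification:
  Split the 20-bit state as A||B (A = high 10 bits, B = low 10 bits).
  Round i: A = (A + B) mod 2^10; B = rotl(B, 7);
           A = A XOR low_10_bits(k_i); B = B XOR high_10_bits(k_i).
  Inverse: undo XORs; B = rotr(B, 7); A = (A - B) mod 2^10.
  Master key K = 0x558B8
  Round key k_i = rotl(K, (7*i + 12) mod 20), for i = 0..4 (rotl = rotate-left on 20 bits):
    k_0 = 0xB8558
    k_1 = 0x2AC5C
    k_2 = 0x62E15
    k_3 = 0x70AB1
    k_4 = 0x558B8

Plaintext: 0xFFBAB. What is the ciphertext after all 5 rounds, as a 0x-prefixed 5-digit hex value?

0xE614B

s_0 = plaintext = 0xFFBAB
s_1 = Round(s_0, k_0) = 0xBC714
s_2 = Round(s_1, k_1) = 0x966C9
s_3 = Round(s_2, k_2) = 0xCDD52
s_4 = Round(s_3, k_3) = 0x8E0E8
s_5 = Round(s_4, k_4) = 0xE614B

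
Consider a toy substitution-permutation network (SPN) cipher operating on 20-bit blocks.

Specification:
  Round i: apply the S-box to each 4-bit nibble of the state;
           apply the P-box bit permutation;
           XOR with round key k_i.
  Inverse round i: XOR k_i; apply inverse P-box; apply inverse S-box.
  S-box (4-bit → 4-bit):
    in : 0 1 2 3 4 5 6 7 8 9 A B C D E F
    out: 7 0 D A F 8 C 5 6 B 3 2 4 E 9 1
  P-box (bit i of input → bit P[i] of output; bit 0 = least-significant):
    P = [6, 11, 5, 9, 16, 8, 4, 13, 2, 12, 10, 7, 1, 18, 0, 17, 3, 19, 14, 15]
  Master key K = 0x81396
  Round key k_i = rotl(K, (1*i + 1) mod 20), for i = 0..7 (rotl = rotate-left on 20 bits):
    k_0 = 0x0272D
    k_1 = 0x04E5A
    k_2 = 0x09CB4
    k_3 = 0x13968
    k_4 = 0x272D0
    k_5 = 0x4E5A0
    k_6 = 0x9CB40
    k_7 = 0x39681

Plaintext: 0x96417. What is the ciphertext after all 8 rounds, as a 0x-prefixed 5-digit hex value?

s_0 = plaintext = 0x96417
s_1 = Round(s_0, k_0) = 0xAB3C0
s_2 = Round(s_1, k_1) = 0xC56A2
s_3 = Round(s_2, k_2) = 0x3DB54
s_4 = Round(s_3, k_3) = 0xF8309
s_5 = Round(s_4, k_4) = 0x76909
s_6 = Round(s_5, k_5) = 0x7BE7D
s_7 = Round(s_6, k_6) = 0xC81FC
s_8 = Round(s_7, k_7) = 0x6D6A0

0x6D6A0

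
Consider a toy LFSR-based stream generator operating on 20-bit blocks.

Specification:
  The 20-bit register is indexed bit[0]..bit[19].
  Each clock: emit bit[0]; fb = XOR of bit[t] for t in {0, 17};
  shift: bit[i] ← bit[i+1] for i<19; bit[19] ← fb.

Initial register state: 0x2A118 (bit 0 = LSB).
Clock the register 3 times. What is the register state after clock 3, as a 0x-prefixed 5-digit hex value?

0x25423

reg_0 = 0x2A118
clock 1: out=0, reg = 0x9508C
clock 2: out=0, reg = 0x4A846
clock 3: out=0, reg = 0x25423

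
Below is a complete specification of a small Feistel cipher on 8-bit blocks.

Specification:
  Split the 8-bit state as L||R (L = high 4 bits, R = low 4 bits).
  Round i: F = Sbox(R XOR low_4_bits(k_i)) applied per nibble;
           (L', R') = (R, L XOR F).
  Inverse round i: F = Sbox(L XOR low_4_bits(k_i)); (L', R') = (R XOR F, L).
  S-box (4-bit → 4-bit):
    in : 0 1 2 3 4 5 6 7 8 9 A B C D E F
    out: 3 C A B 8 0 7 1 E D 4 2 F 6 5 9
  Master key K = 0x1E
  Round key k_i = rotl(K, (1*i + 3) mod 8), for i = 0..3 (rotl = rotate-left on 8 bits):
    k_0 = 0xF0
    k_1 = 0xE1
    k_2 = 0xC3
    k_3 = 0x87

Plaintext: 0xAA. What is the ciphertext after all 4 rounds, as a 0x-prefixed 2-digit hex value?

s_0 = plaintext = 0xAA
s_1 = Round(s_0, k_0) = 0xAE
s_2 = Round(s_1, k_1) = 0xE3
s_3 = Round(s_2, k_2) = 0x3D
s_4 = Round(s_3, k_3) = 0xD7

0xD7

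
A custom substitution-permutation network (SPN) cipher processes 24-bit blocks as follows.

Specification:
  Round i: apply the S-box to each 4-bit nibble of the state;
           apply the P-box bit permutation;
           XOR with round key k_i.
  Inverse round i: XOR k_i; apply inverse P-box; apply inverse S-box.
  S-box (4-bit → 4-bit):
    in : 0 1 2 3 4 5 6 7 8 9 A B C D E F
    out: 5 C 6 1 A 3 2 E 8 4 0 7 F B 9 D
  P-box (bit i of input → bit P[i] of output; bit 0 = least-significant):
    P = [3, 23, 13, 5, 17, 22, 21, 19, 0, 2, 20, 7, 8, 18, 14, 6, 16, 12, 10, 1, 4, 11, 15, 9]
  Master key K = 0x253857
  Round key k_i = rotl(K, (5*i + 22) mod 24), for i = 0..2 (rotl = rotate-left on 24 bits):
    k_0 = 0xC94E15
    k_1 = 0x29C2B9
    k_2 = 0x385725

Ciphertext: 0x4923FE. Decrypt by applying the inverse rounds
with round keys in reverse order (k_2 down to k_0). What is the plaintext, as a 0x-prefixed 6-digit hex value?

s_0 = ciphertext = 0x4923FE
s_1 = InvRound(s_0, k_2) = 0x3C1F20
s_2 = InvRound(s_1, k_1) = 0xBBBFA3
s_3 = InvRound(s_2, k_0) = 0x0407B1

0x0407B1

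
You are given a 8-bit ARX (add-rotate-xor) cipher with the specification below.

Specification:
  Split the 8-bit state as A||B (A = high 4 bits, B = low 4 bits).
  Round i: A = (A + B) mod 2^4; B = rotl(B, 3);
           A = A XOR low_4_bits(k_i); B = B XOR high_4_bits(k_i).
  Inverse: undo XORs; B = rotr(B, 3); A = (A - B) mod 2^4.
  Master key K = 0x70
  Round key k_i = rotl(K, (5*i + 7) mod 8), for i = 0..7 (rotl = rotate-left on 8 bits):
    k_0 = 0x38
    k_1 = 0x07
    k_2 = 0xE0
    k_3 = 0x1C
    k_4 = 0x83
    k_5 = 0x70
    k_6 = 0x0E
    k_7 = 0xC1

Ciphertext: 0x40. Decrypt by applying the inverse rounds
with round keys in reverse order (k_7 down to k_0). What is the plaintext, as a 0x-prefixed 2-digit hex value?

s_0 = ciphertext = 0x40
s_1 = InvRound(s_0, k_7) = 0xC9
s_2 = InvRound(s_1, k_6) = 0xF3
s_3 = InvRound(s_2, k_5) = 0x78
s_4 = InvRound(s_3, k_4) = 0x40
s_5 = InvRound(s_4, k_3) = 0x62
s_6 = InvRound(s_5, k_2) = 0xD9
s_7 = InvRound(s_6, k_1) = 0x73
s_8 = InvRound(s_7, k_0) = 0xF0

0xF0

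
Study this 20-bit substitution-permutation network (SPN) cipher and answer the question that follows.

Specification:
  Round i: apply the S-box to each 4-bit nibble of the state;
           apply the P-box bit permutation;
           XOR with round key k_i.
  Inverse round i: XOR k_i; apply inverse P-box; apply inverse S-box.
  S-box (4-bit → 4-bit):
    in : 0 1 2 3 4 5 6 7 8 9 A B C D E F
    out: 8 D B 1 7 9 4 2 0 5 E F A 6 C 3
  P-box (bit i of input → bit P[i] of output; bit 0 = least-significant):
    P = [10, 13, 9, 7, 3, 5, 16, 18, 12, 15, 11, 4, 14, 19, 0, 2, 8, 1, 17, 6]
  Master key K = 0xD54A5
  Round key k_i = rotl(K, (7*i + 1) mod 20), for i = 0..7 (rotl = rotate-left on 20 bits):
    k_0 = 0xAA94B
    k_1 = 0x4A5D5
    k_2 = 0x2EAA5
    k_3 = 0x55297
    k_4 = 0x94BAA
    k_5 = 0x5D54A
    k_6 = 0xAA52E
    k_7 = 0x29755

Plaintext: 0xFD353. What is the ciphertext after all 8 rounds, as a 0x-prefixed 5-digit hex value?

0xEE7A9

s_0 = plaintext = 0xFD353
s_1 = Round(s_0, k_0) = 0x6BC40
s_2 = Round(s_1, k_1) = 0xF6568
s_3 = Round(s_2, k_2) = 0x3FBB6
s_4 = Round(s_3, k_3) = 0x889AF
s_5 = Round(s_4, k_4) = 0xC778A
s_6 = Round(s_5, k_5) = 0xD7788
s_7 = Round(s_6, k_6) = 0x0252C
s_8 = Round(s_7, k_7) = 0xEE7A9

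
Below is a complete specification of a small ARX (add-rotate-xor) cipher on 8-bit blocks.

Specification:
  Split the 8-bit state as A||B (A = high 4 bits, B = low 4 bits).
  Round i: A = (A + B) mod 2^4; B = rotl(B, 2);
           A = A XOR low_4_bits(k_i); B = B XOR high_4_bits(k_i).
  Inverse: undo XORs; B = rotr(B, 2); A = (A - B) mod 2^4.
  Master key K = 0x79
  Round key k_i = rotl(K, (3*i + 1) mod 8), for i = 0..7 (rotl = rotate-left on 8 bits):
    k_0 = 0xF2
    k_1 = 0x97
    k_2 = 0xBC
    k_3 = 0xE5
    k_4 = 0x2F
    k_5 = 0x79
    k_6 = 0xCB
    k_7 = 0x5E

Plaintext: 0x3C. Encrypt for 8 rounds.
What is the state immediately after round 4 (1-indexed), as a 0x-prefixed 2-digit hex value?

s_0 = plaintext = 0x3C
s_1 = Round(s_0, k_0) = 0xDC
s_2 = Round(s_1, k_1) = 0xEA
s_3 = Round(s_2, k_2) = 0x41
s_4 = Round(s_3, k_3) = 0x0A
s_5 = Round(s_4, k_4) = 0x58
s_6 = Round(s_5, k_5) = 0x45
s_7 = Round(s_6, k_6) = 0x29
s_8 = Round(s_7, k_7) = 0x53

0x0A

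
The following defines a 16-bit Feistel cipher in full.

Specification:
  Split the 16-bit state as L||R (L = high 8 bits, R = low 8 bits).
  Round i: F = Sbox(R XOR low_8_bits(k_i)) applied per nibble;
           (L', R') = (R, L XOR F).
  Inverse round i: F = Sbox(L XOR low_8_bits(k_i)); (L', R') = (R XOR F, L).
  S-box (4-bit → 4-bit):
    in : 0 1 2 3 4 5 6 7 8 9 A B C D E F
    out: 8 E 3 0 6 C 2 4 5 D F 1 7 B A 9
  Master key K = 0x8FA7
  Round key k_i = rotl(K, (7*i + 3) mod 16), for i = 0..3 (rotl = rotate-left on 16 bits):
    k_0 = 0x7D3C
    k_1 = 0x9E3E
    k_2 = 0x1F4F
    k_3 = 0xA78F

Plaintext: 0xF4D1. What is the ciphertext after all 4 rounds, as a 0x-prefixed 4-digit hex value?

s_0 = plaintext = 0xF4D1
s_1 = Round(s_0, k_0) = 0xD15F
s_2 = Round(s_1, k_1) = 0x5FFF
s_3 = Round(s_2, k_2) = 0xFF47
s_4 = Round(s_3, k_3) = 0x478A

0x478A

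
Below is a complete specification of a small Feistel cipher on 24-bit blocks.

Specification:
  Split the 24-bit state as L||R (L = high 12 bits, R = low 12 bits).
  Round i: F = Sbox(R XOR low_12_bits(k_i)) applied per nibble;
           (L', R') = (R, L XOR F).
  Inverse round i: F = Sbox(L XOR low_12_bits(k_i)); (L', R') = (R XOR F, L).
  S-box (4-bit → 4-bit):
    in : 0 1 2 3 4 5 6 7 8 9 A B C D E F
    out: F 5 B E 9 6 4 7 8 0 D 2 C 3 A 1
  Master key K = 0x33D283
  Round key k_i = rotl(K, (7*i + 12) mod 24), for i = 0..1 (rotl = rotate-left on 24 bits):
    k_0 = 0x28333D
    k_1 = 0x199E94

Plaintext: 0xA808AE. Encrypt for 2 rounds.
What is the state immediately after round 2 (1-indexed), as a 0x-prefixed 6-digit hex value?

0x88ECF3

s_0 = plaintext = 0xA808AE
s_1 = Round(s_0, k_0) = 0x8AE88E
s_2 = Round(s_1, k_1) = 0x88ECF3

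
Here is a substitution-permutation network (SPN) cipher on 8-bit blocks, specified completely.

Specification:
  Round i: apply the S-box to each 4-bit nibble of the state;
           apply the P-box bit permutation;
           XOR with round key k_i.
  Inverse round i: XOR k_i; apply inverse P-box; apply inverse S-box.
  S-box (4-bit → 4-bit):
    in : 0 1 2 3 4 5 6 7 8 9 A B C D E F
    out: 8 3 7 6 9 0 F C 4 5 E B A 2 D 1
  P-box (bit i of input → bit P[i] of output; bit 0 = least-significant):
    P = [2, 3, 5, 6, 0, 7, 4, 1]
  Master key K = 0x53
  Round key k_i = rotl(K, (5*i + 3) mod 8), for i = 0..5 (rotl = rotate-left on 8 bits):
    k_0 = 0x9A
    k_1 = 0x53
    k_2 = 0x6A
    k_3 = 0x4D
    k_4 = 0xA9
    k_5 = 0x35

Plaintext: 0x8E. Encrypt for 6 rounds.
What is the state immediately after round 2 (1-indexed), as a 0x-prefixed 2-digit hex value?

0x24

s_0 = plaintext = 0x8E
s_1 = Round(s_0, k_0) = 0xEE
s_2 = Round(s_1, k_1) = 0x24
s_3 = Round(s_2, k_2) = 0xBF
s_4 = Round(s_3, k_3) = 0xCA
s_5 = Round(s_4, k_4) = 0x43
s_6 = Round(s_5, k_5) = 0x1E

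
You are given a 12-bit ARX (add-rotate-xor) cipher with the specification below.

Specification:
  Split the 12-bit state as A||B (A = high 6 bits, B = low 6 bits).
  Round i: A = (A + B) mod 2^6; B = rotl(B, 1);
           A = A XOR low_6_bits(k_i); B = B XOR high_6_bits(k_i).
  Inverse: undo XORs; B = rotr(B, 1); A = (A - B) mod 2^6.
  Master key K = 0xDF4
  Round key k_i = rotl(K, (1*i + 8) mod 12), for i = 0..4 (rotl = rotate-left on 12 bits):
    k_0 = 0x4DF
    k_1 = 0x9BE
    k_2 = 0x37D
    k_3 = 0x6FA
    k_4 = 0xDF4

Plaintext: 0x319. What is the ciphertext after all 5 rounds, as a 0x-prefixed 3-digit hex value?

0xA99

s_0 = plaintext = 0x319
s_1 = Round(s_0, k_0) = 0xEA1
s_2 = Round(s_1, k_1) = 0x965
s_3 = Round(s_2, k_2) = 0xDC6
s_4 = Round(s_3, k_3) = 0x1D7
s_5 = Round(s_4, k_4) = 0xA99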